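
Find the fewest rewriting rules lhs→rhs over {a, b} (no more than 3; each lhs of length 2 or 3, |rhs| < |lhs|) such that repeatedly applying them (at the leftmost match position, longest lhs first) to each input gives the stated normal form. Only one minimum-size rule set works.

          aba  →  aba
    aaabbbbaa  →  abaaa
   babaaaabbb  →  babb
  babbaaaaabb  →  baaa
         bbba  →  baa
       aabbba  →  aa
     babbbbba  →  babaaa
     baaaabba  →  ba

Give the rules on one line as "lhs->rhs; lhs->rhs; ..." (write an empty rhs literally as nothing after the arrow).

aab->; bba->aa

  | aba
  | aaabbbbaa => abbbaa => abaaa
  | babaaaabbb => babaabb => babb
  | babbaaaaabb => baaaaaaabb => baaaaab => baaa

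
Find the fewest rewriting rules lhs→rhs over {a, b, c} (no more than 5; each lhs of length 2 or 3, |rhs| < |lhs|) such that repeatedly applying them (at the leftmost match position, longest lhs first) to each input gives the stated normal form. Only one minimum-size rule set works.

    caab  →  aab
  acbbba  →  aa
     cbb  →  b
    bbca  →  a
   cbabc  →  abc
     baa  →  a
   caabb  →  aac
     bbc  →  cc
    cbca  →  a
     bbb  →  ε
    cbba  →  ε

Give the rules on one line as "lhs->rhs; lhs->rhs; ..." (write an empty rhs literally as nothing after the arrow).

ba->; bb->c; ca->a; cb->

  | caab => aab
  | acbbba => abba => aca => aa
  | cbb => b
  | bbca => cca => ca => a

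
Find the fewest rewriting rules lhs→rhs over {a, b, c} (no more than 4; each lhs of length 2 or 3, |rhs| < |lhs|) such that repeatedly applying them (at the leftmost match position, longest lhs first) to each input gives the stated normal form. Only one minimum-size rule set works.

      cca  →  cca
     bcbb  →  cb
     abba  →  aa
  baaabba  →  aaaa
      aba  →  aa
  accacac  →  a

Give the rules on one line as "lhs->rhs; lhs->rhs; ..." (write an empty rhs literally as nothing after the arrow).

  | cca
  | bcbb => cb
  | abba => aba => aa
  | baaabba => aaabba => aaaba => aaaa

ba->a; bcb->c; cac->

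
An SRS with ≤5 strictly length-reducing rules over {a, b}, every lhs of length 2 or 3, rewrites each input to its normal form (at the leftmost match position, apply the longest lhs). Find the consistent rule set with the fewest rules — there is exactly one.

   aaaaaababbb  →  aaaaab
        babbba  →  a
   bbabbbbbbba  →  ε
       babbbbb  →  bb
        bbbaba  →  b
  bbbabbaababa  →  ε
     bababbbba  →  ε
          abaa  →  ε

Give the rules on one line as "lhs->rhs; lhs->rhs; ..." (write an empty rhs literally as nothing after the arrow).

  | aaaaaababbb => aaaaabbbb => aaaaab
  | babbba => bbba => a
  | bbabbbbbbba => babbbbbbba => bbbbbbba => bbbba => ba => ε
  | babbbbb => bbbbb => bb

aba->b; ba->; bba->ba; bbb->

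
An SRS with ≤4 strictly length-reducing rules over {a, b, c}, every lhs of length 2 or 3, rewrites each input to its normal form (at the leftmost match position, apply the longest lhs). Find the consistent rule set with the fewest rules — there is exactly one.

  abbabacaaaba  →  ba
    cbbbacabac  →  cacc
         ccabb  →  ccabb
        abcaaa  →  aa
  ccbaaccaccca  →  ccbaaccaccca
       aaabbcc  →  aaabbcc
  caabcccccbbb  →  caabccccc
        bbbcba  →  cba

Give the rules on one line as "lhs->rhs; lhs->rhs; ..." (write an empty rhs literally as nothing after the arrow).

aba->; bbb->; bca->ab

  | abbabacaaaba => abbcaaaba => ababaaba => baaba => ba
  | cbbbacabac => cacabac => cacc
  | ccabb
  | abcaaa => aabaa => aa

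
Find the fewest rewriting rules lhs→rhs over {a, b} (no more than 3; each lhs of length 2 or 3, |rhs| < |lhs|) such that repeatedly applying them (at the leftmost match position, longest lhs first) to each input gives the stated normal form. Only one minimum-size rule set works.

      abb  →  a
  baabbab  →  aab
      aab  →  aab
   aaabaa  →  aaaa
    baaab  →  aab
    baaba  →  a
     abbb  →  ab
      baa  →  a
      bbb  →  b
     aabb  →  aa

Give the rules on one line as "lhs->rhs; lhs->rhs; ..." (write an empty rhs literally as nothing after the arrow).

ba->; bb->

  | abb => a
  | baabbab => abbab => aab
  | aab
  | aaabaa => aaaa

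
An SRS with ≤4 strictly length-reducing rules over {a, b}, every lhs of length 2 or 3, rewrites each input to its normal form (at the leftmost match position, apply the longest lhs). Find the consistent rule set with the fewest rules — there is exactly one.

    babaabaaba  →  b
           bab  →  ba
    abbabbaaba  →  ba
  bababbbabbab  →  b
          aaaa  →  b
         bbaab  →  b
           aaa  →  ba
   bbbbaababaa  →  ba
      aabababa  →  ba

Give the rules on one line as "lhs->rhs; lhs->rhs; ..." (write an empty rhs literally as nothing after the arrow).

  | babaabaaba => baaabaaba => bbabaaba => babaaba => baaaba => bbaba => baba => baa => bb => b
  | bab => ba
  | abbabbaaba => ababbaaba => aabbaaba => bbbaaba => bbaaba => baaba => bbba => bba => ba
  | bababbbabbab => baabbbabbab => bbbbbabbab => bbbbabbab => bbbabbab => bbabbab => babbab => babab => baab => bbb => bb => b

aa->b; ab->a; bb->b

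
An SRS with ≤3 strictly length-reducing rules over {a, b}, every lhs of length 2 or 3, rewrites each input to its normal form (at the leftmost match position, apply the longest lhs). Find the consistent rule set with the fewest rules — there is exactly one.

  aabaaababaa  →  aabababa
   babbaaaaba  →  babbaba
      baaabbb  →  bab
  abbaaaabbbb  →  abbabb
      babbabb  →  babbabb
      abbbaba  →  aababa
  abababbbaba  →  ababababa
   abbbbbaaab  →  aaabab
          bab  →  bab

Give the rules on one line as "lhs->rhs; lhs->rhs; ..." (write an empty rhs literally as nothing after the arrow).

baa->ba; bbb->ab

  | aabaaababaa => aabaababaa => aabababaa => aabababa
  | babbaaaaba => babbaaaba => babbaaba => babbaba
  | baaabbb => baabbb => babbb => baab => bab
  | abbaaaabbbb => abbaaabbbb => abbaabbbb => abbabbbb => abbaabb => abbabb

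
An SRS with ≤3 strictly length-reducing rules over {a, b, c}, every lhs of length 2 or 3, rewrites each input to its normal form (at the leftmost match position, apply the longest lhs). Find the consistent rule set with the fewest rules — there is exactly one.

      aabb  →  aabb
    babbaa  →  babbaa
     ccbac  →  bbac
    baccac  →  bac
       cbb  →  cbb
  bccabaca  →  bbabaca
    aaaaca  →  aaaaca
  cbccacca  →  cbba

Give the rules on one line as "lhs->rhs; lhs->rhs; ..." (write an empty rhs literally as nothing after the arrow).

  | aabb
  | babbaa
  | ccbac => bbac
  | baccac => bac

acc->; cc->b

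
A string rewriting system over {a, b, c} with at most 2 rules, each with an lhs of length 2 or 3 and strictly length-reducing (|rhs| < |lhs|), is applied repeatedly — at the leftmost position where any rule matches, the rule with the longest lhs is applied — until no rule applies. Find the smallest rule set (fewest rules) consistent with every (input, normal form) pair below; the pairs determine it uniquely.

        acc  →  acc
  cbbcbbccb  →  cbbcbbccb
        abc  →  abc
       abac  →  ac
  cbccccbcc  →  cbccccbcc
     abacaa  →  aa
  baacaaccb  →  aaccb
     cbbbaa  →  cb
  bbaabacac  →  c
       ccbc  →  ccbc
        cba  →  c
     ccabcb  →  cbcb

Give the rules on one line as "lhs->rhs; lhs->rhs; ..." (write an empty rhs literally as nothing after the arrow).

ba->; ca->

  | acc
  | cbbcbbccb
  | abc
  | abac => ac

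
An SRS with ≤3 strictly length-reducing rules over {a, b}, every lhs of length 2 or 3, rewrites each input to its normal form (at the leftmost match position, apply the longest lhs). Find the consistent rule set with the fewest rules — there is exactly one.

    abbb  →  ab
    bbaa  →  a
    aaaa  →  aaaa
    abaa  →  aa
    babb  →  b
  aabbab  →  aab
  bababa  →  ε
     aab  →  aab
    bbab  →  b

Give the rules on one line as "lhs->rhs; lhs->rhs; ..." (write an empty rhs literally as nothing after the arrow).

ba->; bb->b

  | abbb => abb => ab
  | bbaa => baa => a
  | aaaa
  | abaa => aa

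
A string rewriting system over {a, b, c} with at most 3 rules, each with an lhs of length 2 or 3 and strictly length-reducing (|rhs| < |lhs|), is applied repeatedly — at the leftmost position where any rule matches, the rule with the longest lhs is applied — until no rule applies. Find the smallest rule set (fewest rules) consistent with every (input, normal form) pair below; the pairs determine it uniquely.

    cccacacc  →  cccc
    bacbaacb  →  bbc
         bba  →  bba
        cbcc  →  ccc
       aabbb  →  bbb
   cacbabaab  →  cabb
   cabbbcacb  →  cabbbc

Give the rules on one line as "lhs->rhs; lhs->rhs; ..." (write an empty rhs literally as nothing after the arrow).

  | cccacacc => cccacc => cccc
  | bacbaacb => bbaacb => bbcb => bbc
  | bba
  | cbcc => ccc

aa->; ac->; cb->c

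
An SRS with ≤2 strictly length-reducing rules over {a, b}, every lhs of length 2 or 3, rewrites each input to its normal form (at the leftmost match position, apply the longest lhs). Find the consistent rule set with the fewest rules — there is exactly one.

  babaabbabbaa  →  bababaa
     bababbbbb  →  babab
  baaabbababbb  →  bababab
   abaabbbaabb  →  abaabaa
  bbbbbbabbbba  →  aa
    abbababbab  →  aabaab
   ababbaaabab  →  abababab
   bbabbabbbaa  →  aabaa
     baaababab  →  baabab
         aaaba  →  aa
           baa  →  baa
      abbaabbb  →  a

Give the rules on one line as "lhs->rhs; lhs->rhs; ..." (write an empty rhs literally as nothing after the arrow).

  | babaabbabbaa => babaaabbaa => bababbbaa => bababaa
  | bababbbbb => bababbb => babab
  | baaabbababbb => babbbababbb => babababbb => bababab
  | abaabbbaabb => abaabaabb => abaabaa

aaa->ab; bb->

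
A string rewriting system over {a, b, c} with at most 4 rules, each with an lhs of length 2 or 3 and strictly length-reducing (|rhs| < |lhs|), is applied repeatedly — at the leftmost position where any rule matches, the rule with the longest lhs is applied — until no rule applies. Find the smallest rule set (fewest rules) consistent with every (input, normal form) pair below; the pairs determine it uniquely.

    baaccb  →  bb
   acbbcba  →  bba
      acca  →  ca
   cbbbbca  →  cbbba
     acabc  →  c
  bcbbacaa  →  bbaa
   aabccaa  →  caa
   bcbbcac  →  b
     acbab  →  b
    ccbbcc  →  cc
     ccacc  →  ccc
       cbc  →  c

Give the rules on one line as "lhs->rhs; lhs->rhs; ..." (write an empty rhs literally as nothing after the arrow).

  | baaccb => bacb => bb
  | acbbcba => bbcba => bba
  | acca => ca
  | cbbbbca => cbbba

ab->; ac->; bc->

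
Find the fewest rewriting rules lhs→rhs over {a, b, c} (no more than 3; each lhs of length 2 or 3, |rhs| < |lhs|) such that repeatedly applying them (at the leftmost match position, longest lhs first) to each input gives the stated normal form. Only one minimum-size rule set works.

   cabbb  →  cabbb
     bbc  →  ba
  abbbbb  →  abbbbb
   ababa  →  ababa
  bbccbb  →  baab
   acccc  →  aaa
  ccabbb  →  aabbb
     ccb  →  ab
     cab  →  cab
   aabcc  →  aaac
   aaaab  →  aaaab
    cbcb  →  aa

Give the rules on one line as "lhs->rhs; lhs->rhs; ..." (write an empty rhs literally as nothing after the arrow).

bc->a; cb->a; cc->a

  | cabbb
  | bbc => ba
  | abbbbb
  | ababa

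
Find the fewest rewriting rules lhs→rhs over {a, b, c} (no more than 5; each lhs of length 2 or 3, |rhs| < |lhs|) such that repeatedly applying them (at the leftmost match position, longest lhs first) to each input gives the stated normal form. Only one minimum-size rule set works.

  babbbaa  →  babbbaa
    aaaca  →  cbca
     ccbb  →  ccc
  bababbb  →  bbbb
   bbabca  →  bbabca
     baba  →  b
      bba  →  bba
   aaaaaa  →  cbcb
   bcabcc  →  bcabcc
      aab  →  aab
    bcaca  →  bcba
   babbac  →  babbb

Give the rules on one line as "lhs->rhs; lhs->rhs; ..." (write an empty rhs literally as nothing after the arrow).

  | babbbaa
  | aaaca => cbca
  | ccbb => ccc
  | bababbb => bbbb

aaa->cb; aba->; ac->b; cbb->cc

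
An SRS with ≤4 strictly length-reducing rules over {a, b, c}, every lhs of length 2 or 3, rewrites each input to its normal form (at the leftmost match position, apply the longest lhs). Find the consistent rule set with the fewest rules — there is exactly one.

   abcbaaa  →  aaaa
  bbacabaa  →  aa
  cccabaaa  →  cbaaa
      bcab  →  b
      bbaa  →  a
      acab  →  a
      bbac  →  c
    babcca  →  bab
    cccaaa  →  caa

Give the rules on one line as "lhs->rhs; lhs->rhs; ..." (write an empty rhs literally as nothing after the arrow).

  | abcbaaa => aaaa
  | bbacabaa => cabaa => aa
  | cccabaaa => cbaaa
  | bcab => b

bba->; bcb->; cab->; cca->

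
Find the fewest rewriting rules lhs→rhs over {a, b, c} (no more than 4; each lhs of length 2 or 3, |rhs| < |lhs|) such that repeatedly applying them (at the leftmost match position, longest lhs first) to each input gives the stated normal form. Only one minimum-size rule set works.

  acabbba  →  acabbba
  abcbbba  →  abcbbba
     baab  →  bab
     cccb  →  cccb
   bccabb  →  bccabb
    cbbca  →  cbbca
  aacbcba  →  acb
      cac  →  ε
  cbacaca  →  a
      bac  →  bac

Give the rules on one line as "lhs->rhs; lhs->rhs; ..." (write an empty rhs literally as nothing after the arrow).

aa->a; cac->; cba->

  | acabbba
  | abcbbba
  | baab => bab
  | cccb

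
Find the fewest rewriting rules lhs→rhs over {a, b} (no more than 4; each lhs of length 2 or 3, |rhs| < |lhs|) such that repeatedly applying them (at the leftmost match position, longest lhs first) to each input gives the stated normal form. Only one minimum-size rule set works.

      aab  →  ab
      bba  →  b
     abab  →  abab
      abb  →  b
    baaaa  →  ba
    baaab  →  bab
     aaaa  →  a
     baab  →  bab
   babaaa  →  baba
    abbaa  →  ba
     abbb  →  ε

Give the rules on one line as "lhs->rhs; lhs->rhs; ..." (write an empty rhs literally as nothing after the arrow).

  | aab => ab
  | bba => b
  | abab
  | abb => b

aa->a; abb->b; bb->; bba->b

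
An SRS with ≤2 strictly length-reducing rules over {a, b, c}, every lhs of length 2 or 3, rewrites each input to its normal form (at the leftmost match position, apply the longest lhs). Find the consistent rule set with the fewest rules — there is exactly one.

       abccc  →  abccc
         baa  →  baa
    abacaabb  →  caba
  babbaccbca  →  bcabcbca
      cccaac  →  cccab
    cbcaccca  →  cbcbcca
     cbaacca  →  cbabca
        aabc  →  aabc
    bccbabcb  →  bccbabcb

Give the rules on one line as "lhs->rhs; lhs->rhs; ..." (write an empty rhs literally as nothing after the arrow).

abb->ca; ac->b

  | abccc
  | baa
  | abacaabb => abbaabb => caaabb => caaca => caba
  | babbaccbca => bcaaccbca => bcabcbca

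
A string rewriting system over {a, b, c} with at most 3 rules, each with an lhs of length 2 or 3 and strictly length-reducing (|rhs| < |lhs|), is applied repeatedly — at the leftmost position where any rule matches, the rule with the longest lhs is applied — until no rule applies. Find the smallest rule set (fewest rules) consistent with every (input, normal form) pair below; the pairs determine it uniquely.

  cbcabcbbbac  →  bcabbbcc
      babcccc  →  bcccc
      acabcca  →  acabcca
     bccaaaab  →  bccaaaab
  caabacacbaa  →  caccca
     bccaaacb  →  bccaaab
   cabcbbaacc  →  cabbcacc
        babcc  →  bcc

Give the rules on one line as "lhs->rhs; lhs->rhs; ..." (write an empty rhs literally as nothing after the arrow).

  | cbcabcbbbac => bcabcbbbac => bcabbbbac => bcabbbcc
  | babcccc => cbcccc => bcccc
  | acabcca
  | bccaaaab

aba->c; ba->c; cb->b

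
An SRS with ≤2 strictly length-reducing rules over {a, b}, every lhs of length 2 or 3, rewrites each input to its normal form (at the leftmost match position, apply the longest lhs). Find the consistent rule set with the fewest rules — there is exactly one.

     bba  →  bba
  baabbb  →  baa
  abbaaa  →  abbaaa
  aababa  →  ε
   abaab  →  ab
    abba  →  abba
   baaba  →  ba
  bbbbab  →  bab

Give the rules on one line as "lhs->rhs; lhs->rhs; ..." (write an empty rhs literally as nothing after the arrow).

aba->; bbb->

  | bba
  | baabbb => baa
  | abbaaa
  | aababa => aba => ε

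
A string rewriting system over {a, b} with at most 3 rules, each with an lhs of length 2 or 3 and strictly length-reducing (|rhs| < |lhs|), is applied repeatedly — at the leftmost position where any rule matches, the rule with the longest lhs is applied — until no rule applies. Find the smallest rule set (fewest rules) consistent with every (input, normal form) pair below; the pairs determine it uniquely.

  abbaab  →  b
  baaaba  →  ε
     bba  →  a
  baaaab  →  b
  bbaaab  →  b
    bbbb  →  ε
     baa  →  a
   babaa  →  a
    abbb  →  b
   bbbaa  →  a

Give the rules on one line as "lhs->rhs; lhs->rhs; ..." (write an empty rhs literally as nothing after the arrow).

  | abbaab => bbaab => aab => ab => b
  | baaaba => aaba => aba => ba => ε
  | bba => a
  | baaaab => aaab => aab => ab => b

ab->b; ba->; bb->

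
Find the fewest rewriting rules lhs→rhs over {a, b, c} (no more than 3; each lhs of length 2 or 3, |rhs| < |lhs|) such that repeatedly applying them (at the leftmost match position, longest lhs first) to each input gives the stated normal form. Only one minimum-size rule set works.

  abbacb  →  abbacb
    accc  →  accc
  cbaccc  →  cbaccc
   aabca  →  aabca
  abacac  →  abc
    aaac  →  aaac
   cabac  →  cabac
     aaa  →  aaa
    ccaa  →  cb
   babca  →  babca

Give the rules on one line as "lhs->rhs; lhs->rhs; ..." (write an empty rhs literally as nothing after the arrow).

aca->; caa->b

  | abbacb
  | accc
  | cbaccc
  | aabca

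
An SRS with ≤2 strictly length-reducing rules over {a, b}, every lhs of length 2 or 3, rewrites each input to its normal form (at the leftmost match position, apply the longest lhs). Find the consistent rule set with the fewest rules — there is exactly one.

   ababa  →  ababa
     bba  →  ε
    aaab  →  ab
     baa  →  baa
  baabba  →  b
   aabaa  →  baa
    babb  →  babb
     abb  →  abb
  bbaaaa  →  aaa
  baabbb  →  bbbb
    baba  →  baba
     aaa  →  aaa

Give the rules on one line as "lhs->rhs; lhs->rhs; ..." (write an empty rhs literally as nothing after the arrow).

  | ababa
  | bba => ε
  | aaab => ab
  | baa

aab->b; bba->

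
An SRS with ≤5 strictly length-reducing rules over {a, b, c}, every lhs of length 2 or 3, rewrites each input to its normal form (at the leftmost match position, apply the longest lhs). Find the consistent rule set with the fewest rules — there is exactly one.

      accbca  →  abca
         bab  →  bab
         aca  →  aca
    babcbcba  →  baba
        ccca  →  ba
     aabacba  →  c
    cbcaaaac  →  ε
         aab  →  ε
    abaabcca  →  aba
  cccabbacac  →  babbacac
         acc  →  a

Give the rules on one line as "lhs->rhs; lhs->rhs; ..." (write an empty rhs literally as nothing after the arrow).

aa->c; cb->; cc->; ccc->b

  | accbca => abca
  | bab
  | aca
  | babcbcba => babcba => baba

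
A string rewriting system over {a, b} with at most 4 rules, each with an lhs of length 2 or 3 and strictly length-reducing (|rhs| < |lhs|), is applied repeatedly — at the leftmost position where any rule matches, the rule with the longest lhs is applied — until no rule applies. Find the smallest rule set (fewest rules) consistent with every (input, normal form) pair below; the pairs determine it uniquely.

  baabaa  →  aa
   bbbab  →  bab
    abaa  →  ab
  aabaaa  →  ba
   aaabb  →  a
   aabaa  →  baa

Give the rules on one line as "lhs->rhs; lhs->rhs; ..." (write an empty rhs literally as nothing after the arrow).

aaa->a; aab->b; aba->ab; bb->

  | baabaa => bbaa => aa
  | bbbab => bab
  | abaa => aba => ab
  | aabaaa => baaa => ba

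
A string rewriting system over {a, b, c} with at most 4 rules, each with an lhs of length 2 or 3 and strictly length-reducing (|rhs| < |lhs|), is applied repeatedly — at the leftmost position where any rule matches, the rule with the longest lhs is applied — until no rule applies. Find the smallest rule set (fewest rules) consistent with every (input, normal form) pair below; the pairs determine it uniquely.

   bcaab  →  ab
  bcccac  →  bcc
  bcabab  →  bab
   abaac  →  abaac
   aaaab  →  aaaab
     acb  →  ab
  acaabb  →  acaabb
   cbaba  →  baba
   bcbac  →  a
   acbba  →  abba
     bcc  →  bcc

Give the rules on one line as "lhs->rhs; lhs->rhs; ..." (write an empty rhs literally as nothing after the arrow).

  | bcaab => ab
  | bcccac => bcc
  | bcabab => bab
  | abaac

bca->; bcb->ac; cac->; cb->b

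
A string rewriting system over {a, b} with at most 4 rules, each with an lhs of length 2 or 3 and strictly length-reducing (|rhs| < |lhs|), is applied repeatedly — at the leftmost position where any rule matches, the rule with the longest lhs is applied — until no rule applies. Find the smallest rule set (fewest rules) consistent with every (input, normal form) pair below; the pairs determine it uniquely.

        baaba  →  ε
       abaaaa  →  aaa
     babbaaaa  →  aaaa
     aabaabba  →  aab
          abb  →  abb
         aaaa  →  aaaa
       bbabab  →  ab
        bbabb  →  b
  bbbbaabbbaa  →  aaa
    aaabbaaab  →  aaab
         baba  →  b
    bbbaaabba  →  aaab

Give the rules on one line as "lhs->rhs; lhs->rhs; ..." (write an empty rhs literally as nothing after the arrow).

aba->; ba->; bab->bb; bbb->

  | baaba => aba => ε
  | abaaaa => aaa
  | babbaaaa => bbbaaaa => aaaa
  | aabaabba => aabba => aab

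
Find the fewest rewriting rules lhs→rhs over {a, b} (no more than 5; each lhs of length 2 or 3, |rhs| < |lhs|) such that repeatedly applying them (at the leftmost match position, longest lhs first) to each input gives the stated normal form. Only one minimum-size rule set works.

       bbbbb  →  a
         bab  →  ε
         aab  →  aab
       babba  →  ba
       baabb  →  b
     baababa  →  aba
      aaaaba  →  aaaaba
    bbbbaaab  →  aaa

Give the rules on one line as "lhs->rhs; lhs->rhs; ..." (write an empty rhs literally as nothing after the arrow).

  | bbbbb => aabb => a
  | bab => ε
  | aab
  | babba => ba

abb->; baa->ab; bab->; bbb->aa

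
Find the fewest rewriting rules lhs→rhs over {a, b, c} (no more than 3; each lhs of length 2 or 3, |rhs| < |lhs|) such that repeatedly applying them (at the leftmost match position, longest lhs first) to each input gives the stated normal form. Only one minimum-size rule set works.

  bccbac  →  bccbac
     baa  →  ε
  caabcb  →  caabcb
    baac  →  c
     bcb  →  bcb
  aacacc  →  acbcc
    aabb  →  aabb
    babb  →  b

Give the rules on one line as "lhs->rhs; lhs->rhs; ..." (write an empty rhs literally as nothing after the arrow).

  | bccbac
  | baa => ε
  | caabcb
  | baac => c

aca->cb; baa->; bab->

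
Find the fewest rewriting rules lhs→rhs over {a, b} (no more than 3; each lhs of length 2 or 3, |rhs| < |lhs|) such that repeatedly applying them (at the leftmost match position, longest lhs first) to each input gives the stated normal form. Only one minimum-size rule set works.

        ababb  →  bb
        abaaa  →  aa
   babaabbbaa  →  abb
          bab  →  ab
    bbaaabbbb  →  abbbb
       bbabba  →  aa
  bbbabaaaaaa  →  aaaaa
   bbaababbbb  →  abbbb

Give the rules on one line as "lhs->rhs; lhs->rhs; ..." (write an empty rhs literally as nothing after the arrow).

  | ababb => aabb => bb
  | abaaa => aa
  | babaabbbaa => abaabbbaa => abbbaa => abb
  | bab => ab

aab->b; ba->a; baa->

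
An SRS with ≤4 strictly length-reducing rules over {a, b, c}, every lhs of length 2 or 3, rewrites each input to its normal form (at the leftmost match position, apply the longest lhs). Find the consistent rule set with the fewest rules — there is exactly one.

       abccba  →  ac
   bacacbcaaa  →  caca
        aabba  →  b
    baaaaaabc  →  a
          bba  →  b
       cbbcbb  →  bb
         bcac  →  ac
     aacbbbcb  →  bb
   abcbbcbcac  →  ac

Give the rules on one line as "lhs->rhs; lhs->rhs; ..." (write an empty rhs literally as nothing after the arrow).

  | abccba => acba => ac
  | bacacbcaaa => cacbcaaa => cacaaa => caca
  | aabba => bba => b
  | baaaaaabc => aaaaabc => aaabc => abc => a

aa->; ba->; bc->; cbb->b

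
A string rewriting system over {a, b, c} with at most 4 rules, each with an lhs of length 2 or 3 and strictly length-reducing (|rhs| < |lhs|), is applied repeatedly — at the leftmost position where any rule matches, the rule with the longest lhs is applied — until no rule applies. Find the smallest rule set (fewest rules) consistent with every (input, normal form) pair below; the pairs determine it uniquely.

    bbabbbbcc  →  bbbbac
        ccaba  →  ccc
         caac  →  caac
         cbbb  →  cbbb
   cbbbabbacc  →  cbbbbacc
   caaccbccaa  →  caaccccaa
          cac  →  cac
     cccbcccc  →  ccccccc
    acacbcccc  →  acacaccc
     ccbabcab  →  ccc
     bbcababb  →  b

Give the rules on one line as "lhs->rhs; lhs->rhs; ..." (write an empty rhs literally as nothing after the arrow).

  | bbabbbbcc => bbbbbcc => bbbbac
  | ccaba => ccbc => ccc
  | caac
  | cbbb

ab->; aba->bc; bc->a; ccb->cc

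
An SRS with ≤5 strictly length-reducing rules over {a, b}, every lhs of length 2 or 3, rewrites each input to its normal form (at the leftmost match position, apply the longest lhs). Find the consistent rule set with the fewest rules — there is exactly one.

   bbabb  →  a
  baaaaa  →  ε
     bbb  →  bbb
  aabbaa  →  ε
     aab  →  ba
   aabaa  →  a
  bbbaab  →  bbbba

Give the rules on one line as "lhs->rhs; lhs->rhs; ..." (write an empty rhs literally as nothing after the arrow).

  | bbabb => bab => a
  | baaaaa => babaa => aaa => ab => ε
  | bbb
  | aabbaa => babaa => aaa => ab => ε

aaa->ab; aab->ba; ab->; bab->a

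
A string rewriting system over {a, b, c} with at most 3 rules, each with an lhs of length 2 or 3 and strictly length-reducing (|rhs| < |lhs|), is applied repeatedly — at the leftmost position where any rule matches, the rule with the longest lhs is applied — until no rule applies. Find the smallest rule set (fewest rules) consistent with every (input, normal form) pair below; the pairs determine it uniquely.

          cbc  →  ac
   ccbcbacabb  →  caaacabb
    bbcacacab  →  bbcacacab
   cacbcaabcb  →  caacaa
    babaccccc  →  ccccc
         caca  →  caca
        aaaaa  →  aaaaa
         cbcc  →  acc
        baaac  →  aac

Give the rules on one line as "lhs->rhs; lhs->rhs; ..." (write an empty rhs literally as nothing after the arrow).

  | cbc => ac
  | ccbcbacabb => cacbacabb => caaacabb
  | bbcacacab
  | cacbcaabcb => caacaabcb => caacaaba => caacaa

ba->; cb->a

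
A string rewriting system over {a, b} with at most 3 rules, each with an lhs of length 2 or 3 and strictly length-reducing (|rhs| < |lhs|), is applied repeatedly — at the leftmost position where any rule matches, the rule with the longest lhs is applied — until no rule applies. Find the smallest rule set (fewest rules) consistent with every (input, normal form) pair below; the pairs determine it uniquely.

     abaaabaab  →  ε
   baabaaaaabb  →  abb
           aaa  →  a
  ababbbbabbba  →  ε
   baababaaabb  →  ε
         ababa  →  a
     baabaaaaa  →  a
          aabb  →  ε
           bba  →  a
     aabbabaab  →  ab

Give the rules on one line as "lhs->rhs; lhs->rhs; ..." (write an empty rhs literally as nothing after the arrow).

aa->; aab->aa; ba->a

  | abaaabaab => aaaabaab => aabaab => aaaab => aab => aa => ε
  | baabaaaaabb => aabaaaaabb => aaaaaaabb => aaaaabb => aaabb => abb
  | aaa => a
  | ababbbbabbba => aabbbbabbba => aabbbabbba => aabbabbba => aababbba => aaabbba => abbba => abba => aba => aa => ε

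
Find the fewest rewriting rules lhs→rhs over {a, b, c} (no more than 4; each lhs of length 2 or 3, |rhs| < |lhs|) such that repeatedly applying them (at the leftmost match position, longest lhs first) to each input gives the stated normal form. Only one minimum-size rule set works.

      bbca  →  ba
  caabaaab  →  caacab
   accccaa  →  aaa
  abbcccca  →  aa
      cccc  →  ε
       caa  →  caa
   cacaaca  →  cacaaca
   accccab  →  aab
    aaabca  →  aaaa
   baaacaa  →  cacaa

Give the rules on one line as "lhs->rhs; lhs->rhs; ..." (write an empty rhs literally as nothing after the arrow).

  | bbca => ba
  | caabaaab => caacab
  | accccaa => accaa => aaa
  | abbcccca => abccca => acca => aa

baa->c; bc->; cc->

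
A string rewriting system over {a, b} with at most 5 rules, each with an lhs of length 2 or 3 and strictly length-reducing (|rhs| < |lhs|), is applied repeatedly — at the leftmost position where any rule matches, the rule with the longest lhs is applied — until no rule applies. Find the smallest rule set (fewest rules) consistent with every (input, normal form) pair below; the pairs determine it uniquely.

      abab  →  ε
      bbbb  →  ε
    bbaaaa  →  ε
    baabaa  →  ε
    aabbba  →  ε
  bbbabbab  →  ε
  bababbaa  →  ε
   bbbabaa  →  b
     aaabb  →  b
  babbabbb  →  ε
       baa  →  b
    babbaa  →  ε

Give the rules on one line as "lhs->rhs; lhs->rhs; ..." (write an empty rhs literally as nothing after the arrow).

  | abab => ab => ε
  | bbbb => ab => ε
  | bbaaaa => aaaa => aa => ε
  | baabaa => bbaa => aa => ε

aa->; ab->; bb->; bbb->a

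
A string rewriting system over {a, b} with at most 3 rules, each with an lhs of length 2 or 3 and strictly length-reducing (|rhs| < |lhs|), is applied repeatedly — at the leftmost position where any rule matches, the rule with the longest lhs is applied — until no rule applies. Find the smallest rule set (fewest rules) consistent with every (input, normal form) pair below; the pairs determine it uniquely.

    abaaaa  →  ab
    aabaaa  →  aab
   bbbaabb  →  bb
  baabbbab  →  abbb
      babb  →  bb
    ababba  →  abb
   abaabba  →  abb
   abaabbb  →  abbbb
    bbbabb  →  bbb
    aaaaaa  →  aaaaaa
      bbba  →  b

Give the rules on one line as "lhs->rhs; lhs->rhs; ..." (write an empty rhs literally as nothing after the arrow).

  | abaaaa => abaaa => abaa => aba => ab
  | aabaaa => aabaa => aaba => aab
  | bbbaabb => bababb => babb => bb
  | baabbbab => abbbab => ababb => abbb

aba->ab; ba->; bba->ab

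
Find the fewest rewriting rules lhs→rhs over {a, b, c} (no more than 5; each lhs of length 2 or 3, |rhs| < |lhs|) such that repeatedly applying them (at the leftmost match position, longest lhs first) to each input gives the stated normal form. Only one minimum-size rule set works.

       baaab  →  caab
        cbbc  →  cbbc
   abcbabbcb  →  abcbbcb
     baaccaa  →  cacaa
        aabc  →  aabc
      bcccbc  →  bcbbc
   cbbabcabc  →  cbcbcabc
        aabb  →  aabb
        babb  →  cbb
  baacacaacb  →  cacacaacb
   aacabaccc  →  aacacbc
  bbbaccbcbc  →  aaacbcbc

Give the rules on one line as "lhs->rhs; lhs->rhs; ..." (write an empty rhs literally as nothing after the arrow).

ba->c; bbb->aa; cc->c; ccc->cb

  | baaab => caab
  | cbbc
  | abcbabbcb => abccbbcb => abcbbcb
  | baaccaa => caccaa => cacaa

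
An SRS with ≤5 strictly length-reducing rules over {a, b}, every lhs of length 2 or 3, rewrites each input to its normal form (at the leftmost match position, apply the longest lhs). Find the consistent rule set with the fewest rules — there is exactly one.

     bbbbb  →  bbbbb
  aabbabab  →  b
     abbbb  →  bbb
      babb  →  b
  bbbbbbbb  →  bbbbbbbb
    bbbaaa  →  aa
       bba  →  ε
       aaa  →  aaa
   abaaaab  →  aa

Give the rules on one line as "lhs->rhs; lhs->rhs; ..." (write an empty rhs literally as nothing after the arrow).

  | bbbbb
  | aabbabab => ababab => bbab => b
  | abbbb => bbb
  | babb => abb => b

ab->; aba->b; ba->a; bba->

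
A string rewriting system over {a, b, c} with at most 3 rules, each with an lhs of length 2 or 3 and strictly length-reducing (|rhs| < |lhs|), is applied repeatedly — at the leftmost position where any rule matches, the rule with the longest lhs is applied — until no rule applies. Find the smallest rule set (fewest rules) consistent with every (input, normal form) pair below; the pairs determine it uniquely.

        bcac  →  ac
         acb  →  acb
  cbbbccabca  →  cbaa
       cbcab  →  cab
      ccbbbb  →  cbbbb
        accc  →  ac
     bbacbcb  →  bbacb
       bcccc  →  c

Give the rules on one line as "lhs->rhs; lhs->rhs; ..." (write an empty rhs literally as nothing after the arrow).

bc->; cc->c

  | bcac => ac
  | acb
  | cbbbccabca => cbbcabca => cbabca => cbaa
  | cbcab => cab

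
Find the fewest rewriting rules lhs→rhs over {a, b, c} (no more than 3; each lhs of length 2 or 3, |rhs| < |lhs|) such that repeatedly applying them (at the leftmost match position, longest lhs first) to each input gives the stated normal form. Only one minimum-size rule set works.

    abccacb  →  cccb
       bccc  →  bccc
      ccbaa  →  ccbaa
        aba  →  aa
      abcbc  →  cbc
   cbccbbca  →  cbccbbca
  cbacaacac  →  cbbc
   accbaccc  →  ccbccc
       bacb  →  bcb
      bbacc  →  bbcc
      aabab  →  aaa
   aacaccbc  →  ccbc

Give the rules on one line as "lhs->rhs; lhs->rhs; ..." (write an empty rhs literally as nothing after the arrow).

  | abccacb => accacb => ccacb => cccb
  | bccc
  | ccbaa
  | aba => aa

ab->a; ac->c; aca->ba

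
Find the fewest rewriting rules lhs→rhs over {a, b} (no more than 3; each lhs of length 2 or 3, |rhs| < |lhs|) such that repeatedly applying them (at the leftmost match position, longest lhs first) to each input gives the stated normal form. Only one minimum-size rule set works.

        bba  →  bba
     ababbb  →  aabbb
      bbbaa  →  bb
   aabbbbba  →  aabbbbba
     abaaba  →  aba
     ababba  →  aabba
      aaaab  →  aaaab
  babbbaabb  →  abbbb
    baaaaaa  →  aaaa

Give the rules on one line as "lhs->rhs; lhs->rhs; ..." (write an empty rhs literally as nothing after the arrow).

baa->; bab->ab

  | bba
  | ababbb => aabbb
  | bbbaa => bb
  | aabbbbba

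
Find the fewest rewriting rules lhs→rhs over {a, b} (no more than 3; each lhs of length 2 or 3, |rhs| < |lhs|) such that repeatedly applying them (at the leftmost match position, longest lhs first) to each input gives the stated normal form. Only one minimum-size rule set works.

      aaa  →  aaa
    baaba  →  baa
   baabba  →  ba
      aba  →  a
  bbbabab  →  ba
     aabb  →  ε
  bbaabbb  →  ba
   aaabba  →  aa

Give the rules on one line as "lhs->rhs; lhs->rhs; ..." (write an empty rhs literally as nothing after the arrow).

  | aaa
  | baaba => baa
  | baabba => baba => ba
  | aba => a

ab->; bbb->ba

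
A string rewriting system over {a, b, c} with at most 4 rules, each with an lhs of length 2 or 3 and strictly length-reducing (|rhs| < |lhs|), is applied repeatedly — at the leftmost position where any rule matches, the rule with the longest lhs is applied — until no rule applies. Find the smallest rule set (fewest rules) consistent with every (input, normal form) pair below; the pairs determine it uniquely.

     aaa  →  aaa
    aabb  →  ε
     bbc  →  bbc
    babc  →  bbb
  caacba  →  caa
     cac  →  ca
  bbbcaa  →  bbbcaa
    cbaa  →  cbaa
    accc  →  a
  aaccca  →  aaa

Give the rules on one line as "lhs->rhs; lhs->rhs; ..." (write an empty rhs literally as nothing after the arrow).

ab->; abc->bb; ac->a

  | aaa
  | aabb => ab => ε
  | bbc
  | babc => bbb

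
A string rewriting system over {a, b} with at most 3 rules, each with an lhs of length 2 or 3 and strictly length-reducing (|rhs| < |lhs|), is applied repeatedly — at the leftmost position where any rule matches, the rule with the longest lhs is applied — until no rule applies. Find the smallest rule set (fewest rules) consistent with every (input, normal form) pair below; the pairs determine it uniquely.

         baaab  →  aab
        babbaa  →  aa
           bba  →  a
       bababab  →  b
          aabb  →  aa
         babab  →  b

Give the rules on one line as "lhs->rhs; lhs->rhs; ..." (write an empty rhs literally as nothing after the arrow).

ba->; bb->

  | baaab => aab
  | babbaa => bbaa => aa
  | bba => a
  | bababab => babab => bab => b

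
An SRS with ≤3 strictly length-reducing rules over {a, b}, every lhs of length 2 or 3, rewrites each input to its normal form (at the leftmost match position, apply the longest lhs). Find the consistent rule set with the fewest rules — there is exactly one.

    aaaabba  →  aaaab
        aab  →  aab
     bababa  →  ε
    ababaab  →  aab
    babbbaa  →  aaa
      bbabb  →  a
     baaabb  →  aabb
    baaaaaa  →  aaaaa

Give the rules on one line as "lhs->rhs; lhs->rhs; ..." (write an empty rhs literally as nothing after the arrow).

  | aaaabba => aaaab
  | aab
  | bababa => baba => ba => ε
  | ababaab => abaab => aab

ba->; bbb->a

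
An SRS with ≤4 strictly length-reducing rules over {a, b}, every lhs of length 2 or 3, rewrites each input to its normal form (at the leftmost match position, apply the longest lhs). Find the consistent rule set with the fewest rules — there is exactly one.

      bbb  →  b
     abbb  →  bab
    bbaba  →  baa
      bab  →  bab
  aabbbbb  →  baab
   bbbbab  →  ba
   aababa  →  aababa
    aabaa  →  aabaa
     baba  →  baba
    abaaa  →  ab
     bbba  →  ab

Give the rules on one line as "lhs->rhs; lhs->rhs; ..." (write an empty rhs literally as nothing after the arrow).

aaa->; abb->ba; bb->b; bba->ab

  | bbb => bb => b
  | abbb => bab
  | bbaba => abba => baa
  | bab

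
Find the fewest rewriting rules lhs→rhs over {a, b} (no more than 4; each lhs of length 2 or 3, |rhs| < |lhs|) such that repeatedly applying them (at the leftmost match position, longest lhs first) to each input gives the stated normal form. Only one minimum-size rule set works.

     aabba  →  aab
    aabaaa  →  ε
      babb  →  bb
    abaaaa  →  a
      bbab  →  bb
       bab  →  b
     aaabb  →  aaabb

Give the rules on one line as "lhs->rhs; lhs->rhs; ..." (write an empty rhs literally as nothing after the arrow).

aba->b; ba->; baa->

  | aabba => aab
  | aabaaa => abaa => ba => ε
  | babb => bb
  | abaaaa => baaa => a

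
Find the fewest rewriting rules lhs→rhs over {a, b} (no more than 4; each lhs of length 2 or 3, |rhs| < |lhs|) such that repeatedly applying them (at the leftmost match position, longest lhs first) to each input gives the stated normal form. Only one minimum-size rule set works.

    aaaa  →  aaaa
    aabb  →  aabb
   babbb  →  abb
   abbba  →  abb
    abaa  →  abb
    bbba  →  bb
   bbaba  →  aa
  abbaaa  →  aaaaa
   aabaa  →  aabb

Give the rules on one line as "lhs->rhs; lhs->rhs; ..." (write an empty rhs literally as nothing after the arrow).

  | aaaa
  | aabb
  | babbb => abb
  | abbba => abaa => abb

ba->; baa->bb; bab->a; bba->aa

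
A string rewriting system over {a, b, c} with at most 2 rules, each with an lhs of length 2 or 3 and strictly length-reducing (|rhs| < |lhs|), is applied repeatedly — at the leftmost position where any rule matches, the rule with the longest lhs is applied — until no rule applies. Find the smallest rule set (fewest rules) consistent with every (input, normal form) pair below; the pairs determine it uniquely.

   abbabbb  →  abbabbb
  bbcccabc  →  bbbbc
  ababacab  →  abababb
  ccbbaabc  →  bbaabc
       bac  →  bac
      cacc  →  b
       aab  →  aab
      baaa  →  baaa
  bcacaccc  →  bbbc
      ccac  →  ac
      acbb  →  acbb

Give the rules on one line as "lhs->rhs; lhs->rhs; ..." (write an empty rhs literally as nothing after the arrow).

ca->b; cc->

  | abbabbb
  | bbcccabc => bbcabc => bbbbc
  | ababacab => abababb
  | ccbbaabc => bbaabc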